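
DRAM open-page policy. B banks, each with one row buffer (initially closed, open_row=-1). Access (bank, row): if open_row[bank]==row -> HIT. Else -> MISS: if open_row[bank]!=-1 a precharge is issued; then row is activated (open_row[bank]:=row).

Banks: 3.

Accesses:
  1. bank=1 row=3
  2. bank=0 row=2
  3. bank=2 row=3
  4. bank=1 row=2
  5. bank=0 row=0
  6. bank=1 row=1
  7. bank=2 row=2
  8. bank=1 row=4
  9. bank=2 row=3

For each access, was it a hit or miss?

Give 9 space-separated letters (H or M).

Answer: M M M M M M M M M

Derivation:
Acc 1: bank1 row3 -> MISS (open row3); precharges=0
Acc 2: bank0 row2 -> MISS (open row2); precharges=0
Acc 3: bank2 row3 -> MISS (open row3); precharges=0
Acc 4: bank1 row2 -> MISS (open row2); precharges=1
Acc 5: bank0 row0 -> MISS (open row0); precharges=2
Acc 6: bank1 row1 -> MISS (open row1); precharges=3
Acc 7: bank2 row2 -> MISS (open row2); precharges=4
Acc 8: bank1 row4 -> MISS (open row4); precharges=5
Acc 9: bank2 row3 -> MISS (open row3); precharges=6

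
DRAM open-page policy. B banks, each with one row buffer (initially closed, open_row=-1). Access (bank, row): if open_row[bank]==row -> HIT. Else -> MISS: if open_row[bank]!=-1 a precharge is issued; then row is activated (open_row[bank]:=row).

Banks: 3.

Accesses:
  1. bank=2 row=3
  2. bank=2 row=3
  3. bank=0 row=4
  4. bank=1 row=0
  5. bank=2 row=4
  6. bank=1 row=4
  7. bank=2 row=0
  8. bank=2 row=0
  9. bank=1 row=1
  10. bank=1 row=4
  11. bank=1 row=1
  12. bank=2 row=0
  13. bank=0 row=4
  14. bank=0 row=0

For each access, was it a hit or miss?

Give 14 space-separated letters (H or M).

Answer: M H M M M M M H M M M H H M

Derivation:
Acc 1: bank2 row3 -> MISS (open row3); precharges=0
Acc 2: bank2 row3 -> HIT
Acc 3: bank0 row4 -> MISS (open row4); precharges=0
Acc 4: bank1 row0 -> MISS (open row0); precharges=0
Acc 5: bank2 row4 -> MISS (open row4); precharges=1
Acc 6: bank1 row4 -> MISS (open row4); precharges=2
Acc 7: bank2 row0 -> MISS (open row0); precharges=3
Acc 8: bank2 row0 -> HIT
Acc 9: bank1 row1 -> MISS (open row1); precharges=4
Acc 10: bank1 row4 -> MISS (open row4); precharges=5
Acc 11: bank1 row1 -> MISS (open row1); precharges=6
Acc 12: bank2 row0 -> HIT
Acc 13: bank0 row4 -> HIT
Acc 14: bank0 row0 -> MISS (open row0); precharges=7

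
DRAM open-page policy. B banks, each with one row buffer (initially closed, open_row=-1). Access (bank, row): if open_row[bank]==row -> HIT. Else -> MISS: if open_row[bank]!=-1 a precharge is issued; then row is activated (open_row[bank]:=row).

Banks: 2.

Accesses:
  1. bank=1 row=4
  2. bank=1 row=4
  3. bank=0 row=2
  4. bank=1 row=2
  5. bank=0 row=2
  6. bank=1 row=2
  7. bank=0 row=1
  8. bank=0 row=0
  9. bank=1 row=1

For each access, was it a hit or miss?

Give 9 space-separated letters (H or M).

Acc 1: bank1 row4 -> MISS (open row4); precharges=0
Acc 2: bank1 row4 -> HIT
Acc 3: bank0 row2 -> MISS (open row2); precharges=0
Acc 4: bank1 row2 -> MISS (open row2); precharges=1
Acc 5: bank0 row2 -> HIT
Acc 6: bank1 row2 -> HIT
Acc 7: bank0 row1 -> MISS (open row1); precharges=2
Acc 8: bank0 row0 -> MISS (open row0); precharges=3
Acc 9: bank1 row1 -> MISS (open row1); precharges=4

Answer: M H M M H H M M M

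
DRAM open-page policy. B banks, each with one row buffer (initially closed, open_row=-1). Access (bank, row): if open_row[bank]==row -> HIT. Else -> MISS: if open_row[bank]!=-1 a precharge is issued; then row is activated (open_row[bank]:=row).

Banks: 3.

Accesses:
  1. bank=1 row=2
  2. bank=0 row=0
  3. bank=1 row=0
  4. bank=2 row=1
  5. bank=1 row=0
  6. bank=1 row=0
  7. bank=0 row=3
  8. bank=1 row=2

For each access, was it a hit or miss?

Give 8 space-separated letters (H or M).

Acc 1: bank1 row2 -> MISS (open row2); precharges=0
Acc 2: bank0 row0 -> MISS (open row0); precharges=0
Acc 3: bank1 row0 -> MISS (open row0); precharges=1
Acc 4: bank2 row1 -> MISS (open row1); precharges=1
Acc 5: bank1 row0 -> HIT
Acc 6: bank1 row0 -> HIT
Acc 7: bank0 row3 -> MISS (open row3); precharges=2
Acc 8: bank1 row2 -> MISS (open row2); precharges=3

Answer: M M M M H H M M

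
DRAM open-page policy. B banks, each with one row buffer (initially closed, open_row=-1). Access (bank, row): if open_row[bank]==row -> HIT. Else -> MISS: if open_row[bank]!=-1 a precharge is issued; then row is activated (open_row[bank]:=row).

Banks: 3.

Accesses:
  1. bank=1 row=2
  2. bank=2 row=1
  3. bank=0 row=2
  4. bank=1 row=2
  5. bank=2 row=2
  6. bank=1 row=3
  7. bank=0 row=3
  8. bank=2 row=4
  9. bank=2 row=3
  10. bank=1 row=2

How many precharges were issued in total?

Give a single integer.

Acc 1: bank1 row2 -> MISS (open row2); precharges=0
Acc 2: bank2 row1 -> MISS (open row1); precharges=0
Acc 3: bank0 row2 -> MISS (open row2); precharges=0
Acc 4: bank1 row2 -> HIT
Acc 5: bank2 row2 -> MISS (open row2); precharges=1
Acc 6: bank1 row3 -> MISS (open row3); precharges=2
Acc 7: bank0 row3 -> MISS (open row3); precharges=3
Acc 8: bank2 row4 -> MISS (open row4); precharges=4
Acc 9: bank2 row3 -> MISS (open row3); precharges=5
Acc 10: bank1 row2 -> MISS (open row2); precharges=6

Answer: 6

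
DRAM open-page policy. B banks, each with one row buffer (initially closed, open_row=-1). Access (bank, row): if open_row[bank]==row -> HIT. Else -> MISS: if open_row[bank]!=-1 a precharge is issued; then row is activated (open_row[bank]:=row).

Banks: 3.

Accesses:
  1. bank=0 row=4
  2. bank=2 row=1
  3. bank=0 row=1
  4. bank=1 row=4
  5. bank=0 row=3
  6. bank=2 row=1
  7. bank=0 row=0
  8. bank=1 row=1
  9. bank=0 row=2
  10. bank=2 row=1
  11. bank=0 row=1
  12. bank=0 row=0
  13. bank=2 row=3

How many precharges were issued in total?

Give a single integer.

Acc 1: bank0 row4 -> MISS (open row4); precharges=0
Acc 2: bank2 row1 -> MISS (open row1); precharges=0
Acc 3: bank0 row1 -> MISS (open row1); precharges=1
Acc 4: bank1 row4 -> MISS (open row4); precharges=1
Acc 5: bank0 row3 -> MISS (open row3); precharges=2
Acc 6: bank2 row1 -> HIT
Acc 7: bank0 row0 -> MISS (open row0); precharges=3
Acc 8: bank1 row1 -> MISS (open row1); precharges=4
Acc 9: bank0 row2 -> MISS (open row2); precharges=5
Acc 10: bank2 row1 -> HIT
Acc 11: bank0 row1 -> MISS (open row1); precharges=6
Acc 12: bank0 row0 -> MISS (open row0); precharges=7
Acc 13: bank2 row3 -> MISS (open row3); precharges=8

Answer: 8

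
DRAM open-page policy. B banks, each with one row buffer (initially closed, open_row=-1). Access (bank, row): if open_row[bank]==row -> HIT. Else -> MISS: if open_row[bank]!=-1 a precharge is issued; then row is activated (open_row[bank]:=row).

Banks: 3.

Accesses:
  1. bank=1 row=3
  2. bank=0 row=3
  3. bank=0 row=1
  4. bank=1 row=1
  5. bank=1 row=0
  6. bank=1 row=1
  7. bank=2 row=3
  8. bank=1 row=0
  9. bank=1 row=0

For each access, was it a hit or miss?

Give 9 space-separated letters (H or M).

Acc 1: bank1 row3 -> MISS (open row3); precharges=0
Acc 2: bank0 row3 -> MISS (open row3); precharges=0
Acc 3: bank0 row1 -> MISS (open row1); precharges=1
Acc 4: bank1 row1 -> MISS (open row1); precharges=2
Acc 5: bank1 row0 -> MISS (open row0); precharges=3
Acc 6: bank1 row1 -> MISS (open row1); precharges=4
Acc 7: bank2 row3 -> MISS (open row3); precharges=4
Acc 8: bank1 row0 -> MISS (open row0); precharges=5
Acc 9: bank1 row0 -> HIT

Answer: M M M M M M M M H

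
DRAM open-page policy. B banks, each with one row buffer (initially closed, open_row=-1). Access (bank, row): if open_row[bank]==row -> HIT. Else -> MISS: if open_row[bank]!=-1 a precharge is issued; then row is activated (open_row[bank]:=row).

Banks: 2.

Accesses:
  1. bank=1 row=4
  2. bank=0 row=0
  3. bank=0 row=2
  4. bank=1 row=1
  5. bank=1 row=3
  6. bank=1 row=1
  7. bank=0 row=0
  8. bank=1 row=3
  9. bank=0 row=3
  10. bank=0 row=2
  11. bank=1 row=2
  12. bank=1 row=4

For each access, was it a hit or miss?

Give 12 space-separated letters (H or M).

Answer: M M M M M M M M M M M M

Derivation:
Acc 1: bank1 row4 -> MISS (open row4); precharges=0
Acc 2: bank0 row0 -> MISS (open row0); precharges=0
Acc 3: bank0 row2 -> MISS (open row2); precharges=1
Acc 4: bank1 row1 -> MISS (open row1); precharges=2
Acc 5: bank1 row3 -> MISS (open row3); precharges=3
Acc 6: bank1 row1 -> MISS (open row1); precharges=4
Acc 7: bank0 row0 -> MISS (open row0); precharges=5
Acc 8: bank1 row3 -> MISS (open row3); precharges=6
Acc 9: bank0 row3 -> MISS (open row3); precharges=7
Acc 10: bank0 row2 -> MISS (open row2); precharges=8
Acc 11: bank1 row2 -> MISS (open row2); precharges=9
Acc 12: bank1 row4 -> MISS (open row4); precharges=10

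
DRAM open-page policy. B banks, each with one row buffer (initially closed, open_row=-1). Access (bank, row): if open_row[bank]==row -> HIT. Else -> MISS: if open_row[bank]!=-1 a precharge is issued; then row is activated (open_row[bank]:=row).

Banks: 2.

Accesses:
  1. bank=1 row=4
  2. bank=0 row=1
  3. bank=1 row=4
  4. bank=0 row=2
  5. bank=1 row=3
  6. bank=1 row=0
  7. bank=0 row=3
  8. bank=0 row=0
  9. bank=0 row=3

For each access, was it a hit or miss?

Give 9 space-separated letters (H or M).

Acc 1: bank1 row4 -> MISS (open row4); precharges=0
Acc 2: bank0 row1 -> MISS (open row1); precharges=0
Acc 3: bank1 row4 -> HIT
Acc 4: bank0 row2 -> MISS (open row2); precharges=1
Acc 5: bank1 row3 -> MISS (open row3); precharges=2
Acc 6: bank1 row0 -> MISS (open row0); precharges=3
Acc 7: bank0 row3 -> MISS (open row3); precharges=4
Acc 8: bank0 row0 -> MISS (open row0); precharges=5
Acc 9: bank0 row3 -> MISS (open row3); precharges=6

Answer: M M H M M M M M M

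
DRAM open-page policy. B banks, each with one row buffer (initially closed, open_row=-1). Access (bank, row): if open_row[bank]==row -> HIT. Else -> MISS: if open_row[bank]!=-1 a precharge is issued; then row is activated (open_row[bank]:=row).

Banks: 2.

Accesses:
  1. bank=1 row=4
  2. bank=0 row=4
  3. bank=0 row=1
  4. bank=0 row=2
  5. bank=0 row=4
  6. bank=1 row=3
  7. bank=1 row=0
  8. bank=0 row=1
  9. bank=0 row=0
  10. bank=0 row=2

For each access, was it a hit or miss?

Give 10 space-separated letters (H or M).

Answer: M M M M M M M M M M

Derivation:
Acc 1: bank1 row4 -> MISS (open row4); precharges=0
Acc 2: bank0 row4 -> MISS (open row4); precharges=0
Acc 3: bank0 row1 -> MISS (open row1); precharges=1
Acc 4: bank0 row2 -> MISS (open row2); precharges=2
Acc 5: bank0 row4 -> MISS (open row4); precharges=3
Acc 6: bank1 row3 -> MISS (open row3); precharges=4
Acc 7: bank1 row0 -> MISS (open row0); precharges=5
Acc 8: bank0 row1 -> MISS (open row1); precharges=6
Acc 9: bank0 row0 -> MISS (open row0); precharges=7
Acc 10: bank0 row2 -> MISS (open row2); precharges=8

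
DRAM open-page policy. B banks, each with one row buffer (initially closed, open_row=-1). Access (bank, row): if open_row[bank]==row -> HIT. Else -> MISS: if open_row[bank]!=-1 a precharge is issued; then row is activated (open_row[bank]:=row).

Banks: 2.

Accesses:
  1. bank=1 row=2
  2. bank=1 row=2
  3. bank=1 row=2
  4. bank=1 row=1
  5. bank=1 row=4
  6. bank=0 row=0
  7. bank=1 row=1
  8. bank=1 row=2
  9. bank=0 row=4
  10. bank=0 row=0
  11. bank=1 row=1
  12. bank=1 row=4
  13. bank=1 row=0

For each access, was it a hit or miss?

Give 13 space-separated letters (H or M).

Acc 1: bank1 row2 -> MISS (open row2); precharges=0
Acc 2: bank1 row2 -> HIT
Acc 3: bank1 row2 -> HIT
Acc 4: bank1 row1 -> MISS (open row1); precharges=1
Acc 5: bank1 row4 -> MISS (open row4); precharges=2
Acc 6: bank0 row0 -> MISS (open row0); precharges=2
Acc 7: bank1 row1 -> MISS (open row1); precharges=3
Acc 8: bank1 row2 -> MISS (open row2); precharges=4
Acc 9: bank0 row4 -> MISS (open row4); precharges=5
Acc 10: bank0 row0 -> MISS (open row0); precharges=6
Acc 11: bank1 row1 -> MISS (open row1); precharges=7
Acc 12: bank1 row4 -> MISS (open row4); precharges=8
Acc 13: bank1 row0 -> MISS (open row0); precharges=9

Answer: M H H M M M M M M M M M M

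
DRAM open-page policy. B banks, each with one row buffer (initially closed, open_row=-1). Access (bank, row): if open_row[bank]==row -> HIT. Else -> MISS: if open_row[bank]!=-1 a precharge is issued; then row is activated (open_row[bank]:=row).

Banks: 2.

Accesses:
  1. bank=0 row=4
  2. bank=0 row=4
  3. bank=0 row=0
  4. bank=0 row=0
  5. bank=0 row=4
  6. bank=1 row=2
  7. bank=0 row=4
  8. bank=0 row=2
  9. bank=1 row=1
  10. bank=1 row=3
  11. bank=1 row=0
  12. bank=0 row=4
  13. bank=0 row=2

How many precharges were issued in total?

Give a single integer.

Acc 1: bank0 row4 -> MISS (open row4); precharges=0
Acc 2: bank0 row4 -> HIT
Acc 3: bank0 row0 -> MISS (open row0); precharges=1
Acc 4: bank0 row0 -> HIT
Acc 5: bank0 row4 -> MISS (open row4); precharges=2
Acc 6: bank1 row2 -> MISS (open row2); precharges=2
Acc 7: bank0 row4 -> HIT
Acc 8: bank0 row2 -> MISS (open row2); precharges=3
Acc 9: bank1 row1 -> MISS (open row1); precharges=4
Acc 10: bank1 row3 -> MISS (open row3); precharges=5
Acc 11: bank1 row0 -> MISS (open row0); precharges=6
Acc 12: bank0 row4 -> MISS (open row4); precharges=7
Acc 13: bank0 row2 -> MISS (open row2); precharges=8

Answer: 8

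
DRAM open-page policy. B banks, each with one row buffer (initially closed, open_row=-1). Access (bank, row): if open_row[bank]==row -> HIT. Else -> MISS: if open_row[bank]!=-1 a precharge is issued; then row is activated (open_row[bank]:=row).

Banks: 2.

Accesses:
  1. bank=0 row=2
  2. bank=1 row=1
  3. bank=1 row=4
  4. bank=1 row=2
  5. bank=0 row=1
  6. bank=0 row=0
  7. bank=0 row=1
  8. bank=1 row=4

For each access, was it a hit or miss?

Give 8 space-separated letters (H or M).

Acc 1: bank0 row2 -> MISS (open row2); precharges=0
Acc 2: bank1 row1 -> MISS (open row1); precharges=0
Acc 3: bank1 row4 -> MISS (open row4); precharges=1
Acc 4: bank1 row2 -> MISS (open row2); precharges=2
Acc 5: bank0 row1 -> MISS (open row1); precharges=3
Acc 6: bank0 row0 -> MISS (open row0); precharges=4
Acc 7: bank0 row1 -> MISS (open row1); precharges=5
Acc 8: bank1 row4 -> MISS (open row4); precharges=6

Answer: M M M M M M M M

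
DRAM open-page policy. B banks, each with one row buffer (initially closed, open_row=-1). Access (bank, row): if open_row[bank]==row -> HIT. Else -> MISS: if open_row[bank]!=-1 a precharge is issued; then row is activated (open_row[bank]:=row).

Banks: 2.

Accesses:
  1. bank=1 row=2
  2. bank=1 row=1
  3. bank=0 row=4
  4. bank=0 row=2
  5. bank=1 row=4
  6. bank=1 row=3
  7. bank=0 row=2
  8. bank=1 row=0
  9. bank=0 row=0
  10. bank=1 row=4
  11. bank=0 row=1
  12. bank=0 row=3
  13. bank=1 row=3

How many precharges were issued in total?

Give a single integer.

Acc 1: bank1 row2 -> MISS (open row2); precharges=0
Acc 2: bank1 row1 -> MISS (open row1); precharges=1
Acc 3: bank0 row4 -> MISS (open row4); precharges=1
Acc 4: bank0 row2 -> MISS (open row2); precharges=2
Acc 5: bank1 row4 -> MISS (open row4); precharges=3
Acc 6: bank1 row3 -> MISS (open row3); precharges=4
Acc 7: bank0 row2 -> HIT
Acc 8: bank1 row0 -> MISS (open row0); precharges=5
Acc 9: bank0 row0 -> MISS (open row0); precharges=6
Acc 10: bank1 row4 -> MISS (open row4); precharges=7
Acc 11: bank0 row1 -> MISS (open row1); precharges=8
Acc 12: bank0 row3 -> MISS (open row3); precharges=9
Acc 13: bank1 row3 -> MISS (open row3); precharges=10

Answer: 10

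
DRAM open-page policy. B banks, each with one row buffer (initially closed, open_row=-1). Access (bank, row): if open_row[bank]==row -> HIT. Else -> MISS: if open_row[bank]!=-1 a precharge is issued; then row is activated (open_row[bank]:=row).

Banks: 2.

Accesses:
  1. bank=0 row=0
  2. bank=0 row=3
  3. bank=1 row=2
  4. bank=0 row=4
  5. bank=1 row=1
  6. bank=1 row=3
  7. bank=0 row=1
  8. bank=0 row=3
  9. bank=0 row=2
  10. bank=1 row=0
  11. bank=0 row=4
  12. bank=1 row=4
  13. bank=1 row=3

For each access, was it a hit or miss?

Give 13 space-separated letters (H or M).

Acc 1: bank0 row0 -> MISS (open row0); precharges=0
Acc 2: bank0 row3 -> MISS (open row3); precharges=1
Acc 3: bank1 row2 -> MISS (open row2); precharges=1
Acc 4: bank0 row4 -> MISS (open row4); precharges=2
Acc 5: bank1 row1 -> MISS (open row1); precharges=3
Acc 6: bank1 row3 -> MISS (open row3); precharges=4
Acc 7: bank0 row1 -> MISS (open row1); precharges=5
Acc 8: bank0 row3 -> MISS (open row3); precharges=6
Acc 9: bank0 row2 -> MISS (open row2); precharges=7
Acc 10: bank1 row0 -> MISS (open row0); precharges=8
Acc 11: bank0 row4 -> MISS (open row4); precharges=9
Acc 12: bank1 row4 -> MISS (open row4); precharges=10
Acc 13: bank1 row3 -> MISS (open row3); precharges=11

Answer: M M M M M M M M M M M M M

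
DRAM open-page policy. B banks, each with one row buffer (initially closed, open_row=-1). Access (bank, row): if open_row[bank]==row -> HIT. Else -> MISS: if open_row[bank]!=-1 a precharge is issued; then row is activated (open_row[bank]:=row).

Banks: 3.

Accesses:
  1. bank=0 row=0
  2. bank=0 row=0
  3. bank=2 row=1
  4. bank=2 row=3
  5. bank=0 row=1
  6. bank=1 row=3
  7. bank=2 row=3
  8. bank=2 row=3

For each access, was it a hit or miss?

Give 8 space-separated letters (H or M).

Answer: M H M M M M H H

Derivation:
Acc 1: bank0 row0 -> MISS (open row0); precharges=0
Acc 2: bank0 row0 -> HIT
Acc 3: bank2 row1 -> MISS (open row1); precharges=0
Acc 4: bank2 row3 -> MISS (open row3); precharges=1
Acc 5: bank0 row1 -> MISS (open row1); precharges=2
Acc 6: bank1 row3 -> MISS (open row3); precharges=2
Acc 7: bank2 row3 -> HIT
Acc 8: bank2 row3 -> HIT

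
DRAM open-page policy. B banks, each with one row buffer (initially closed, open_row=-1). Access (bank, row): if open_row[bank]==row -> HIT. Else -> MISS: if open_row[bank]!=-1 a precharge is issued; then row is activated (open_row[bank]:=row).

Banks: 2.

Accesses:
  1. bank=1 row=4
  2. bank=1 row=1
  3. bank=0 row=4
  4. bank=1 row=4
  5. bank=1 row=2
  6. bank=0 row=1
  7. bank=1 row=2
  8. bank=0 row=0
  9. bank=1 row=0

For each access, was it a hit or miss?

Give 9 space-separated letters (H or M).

Answer: M M M M M M H M M

Derivation:
Acc 1: bank1 row4 -> MISS (open row4); precharges=0
Acc 2: bank1 row1 -> MISS (open row1); precharges=1
Acc 3: bank0 row4 -> MISS (open row4); precharges=1
Acc 4: bank1 row4 -> MISS (open row4); precharges=2
Acc 5: bank1 row2 -> MISS (open row2); precharges=3
Acc 6: bank0 row1 -> MISS (open row1); precharges=4
Acc 7: bank1 row2 -> HIT
Acc 8: bank0 row0 -> MISS (open row0); precharges=5
Acc 9: bank1 row0 -> MISS (open row0); precharges=6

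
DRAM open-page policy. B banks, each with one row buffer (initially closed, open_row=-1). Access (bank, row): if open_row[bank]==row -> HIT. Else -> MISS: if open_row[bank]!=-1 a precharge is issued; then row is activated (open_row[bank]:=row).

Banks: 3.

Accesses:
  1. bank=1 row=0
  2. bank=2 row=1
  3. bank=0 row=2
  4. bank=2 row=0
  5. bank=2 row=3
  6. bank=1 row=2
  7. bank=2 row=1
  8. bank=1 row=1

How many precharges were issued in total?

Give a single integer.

Acc 1: bank1 row0 -> MISS (open row0); precharges=0
Acc 2: bank2 row1 -> MISS (open row1); precharges=0
Acc 3: bank0 row2 -> MISS (open row2); precharges=0
Acc 4: bank2 row0 -> MISS (open row0); precharges=1
Acc 5: bank2 row3 -> MISS (open row3); precharges=2
Acc 6: bank1 row2 -> MISS (open row2); precharges=3
Acc 7: bank2 row1 -> MISS (open row1); precharges=4
Acc 8: bank1 row1 -> MISS (open row1); precharges=5

Answer: 5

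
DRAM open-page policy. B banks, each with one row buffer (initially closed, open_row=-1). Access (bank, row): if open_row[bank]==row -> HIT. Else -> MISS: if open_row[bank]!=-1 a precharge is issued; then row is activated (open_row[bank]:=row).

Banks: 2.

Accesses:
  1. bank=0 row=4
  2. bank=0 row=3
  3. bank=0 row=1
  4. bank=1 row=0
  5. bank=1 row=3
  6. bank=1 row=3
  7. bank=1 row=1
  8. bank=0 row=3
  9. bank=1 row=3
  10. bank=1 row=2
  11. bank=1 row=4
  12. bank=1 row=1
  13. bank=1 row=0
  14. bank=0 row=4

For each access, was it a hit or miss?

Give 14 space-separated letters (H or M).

Answer: M M M M M H M M M M M M M M

Derivation:
Acc 1: bank0 row4 -> MISS (open row4); precharges=0
Acc 2: bank0 row3 -> MISS (open row3); precharges=1
Acc 3: bank0 row1 -> MISS (open row1); precharges=2
Acc 4: bank1 row0 -> MISS (open row0); precharges=2
Acc 5: bank1 row3 -> MISS (open row3); precharges=3
Acc 6: bank1 row3 -> HIT
Acc 7: bank1 row1 -> MISS (open row1); precharges=4
Acc 8: bank0 row3 -> MISS (open row3); precharges=5
Acc 9: bank1 row3 -> MISS (open row3); precharges=6
Acc 10: bank1 row2 -> MISS (open row2); precharges=7
Acc 11: bank1 row4 -> MISS (open row4); precharges=8
Acc 12: bank1 row1 -> MISS (open row1); precharges=9
Acc 13: bank1 row0 -> MISS (open row0); precharges=10
Acc 14: bank0 row4 -> MISS (open row4); precharges=11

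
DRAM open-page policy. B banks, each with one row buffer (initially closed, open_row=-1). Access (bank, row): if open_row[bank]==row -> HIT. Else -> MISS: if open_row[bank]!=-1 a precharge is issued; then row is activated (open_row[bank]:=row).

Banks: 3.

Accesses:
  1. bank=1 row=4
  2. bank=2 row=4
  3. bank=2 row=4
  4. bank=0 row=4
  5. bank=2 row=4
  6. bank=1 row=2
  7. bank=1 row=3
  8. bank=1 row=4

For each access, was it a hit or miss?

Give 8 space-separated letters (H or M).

Answer: M M H M H M M M

Derivation:
Acc 1: bank1 row4 -> MISS (open row4); precharges=0
Acc 2: bank2 row4 -> MISS (open row4); precharges=0
Acc 3: bank2 row4 -> HIT
Acc 4: bank0 row4 -> MISS (open row4); precharges=0
Acc 5: bank2 row4 -> HIT
Acc 6: bank1 row2 -> MISS (open row2); precharges=1
Acc 7: bank1 row3 -> MISS (open row3); precharges=2
Acc 8: bank1 row4 -> MISS (open row4); precharges=3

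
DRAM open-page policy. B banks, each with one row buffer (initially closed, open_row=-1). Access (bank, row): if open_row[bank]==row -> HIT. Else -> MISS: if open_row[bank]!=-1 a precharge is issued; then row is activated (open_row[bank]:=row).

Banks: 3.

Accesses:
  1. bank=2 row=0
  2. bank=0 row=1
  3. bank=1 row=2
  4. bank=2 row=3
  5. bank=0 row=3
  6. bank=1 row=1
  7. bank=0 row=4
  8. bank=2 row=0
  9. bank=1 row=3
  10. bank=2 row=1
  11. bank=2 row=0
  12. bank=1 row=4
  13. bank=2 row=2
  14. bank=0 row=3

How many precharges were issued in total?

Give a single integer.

Answer: 11

Derivation:
Acc 1: bank2 row0 -> MISS (open row0); precharges=0
Acc 2: bank0 row1 -> MISS (open row1); precharges=0
Acc 3: bank1 row2 -> MISS (open row2); precharges=0
Acc 4: bank2 row3 -> MISS (open row3); precharges=1
Acc 5: bank0 row3 -> MISS (open row3); precharges=2
Acc 6: bank1 row1 -> MISS (open row1); precharges=3
Acc 7: bank0 row4 -> MISS (open row4); precharges=4
Acc 8: bank2 row0 -> MISS (open row0); precharges=5
Acc 9: bank1 row3 -> MISS (open row3); precharges=6
Acc 10: bank2 row1 -> MISS (open row1); precharges=7
Acc 11: bank2 row0 -> MISS (open row0); precharges=8
Acc 12: bank1 row4 -> MISS (open row4); precharges=9
Acc 13: bank2 row2 -> MISS (open row2); precharges=10
Acc 14: bank0 row3 -> MISS (open row3); precharges=11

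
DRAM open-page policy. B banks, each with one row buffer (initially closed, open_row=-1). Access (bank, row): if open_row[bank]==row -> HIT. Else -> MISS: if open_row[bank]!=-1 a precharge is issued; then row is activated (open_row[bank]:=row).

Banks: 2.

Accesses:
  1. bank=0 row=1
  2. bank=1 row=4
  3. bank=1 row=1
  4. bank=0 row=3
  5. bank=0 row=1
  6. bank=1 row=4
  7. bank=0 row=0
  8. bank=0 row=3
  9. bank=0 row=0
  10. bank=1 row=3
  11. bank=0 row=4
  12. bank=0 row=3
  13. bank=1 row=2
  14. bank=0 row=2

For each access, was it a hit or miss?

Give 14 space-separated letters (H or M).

Answer: M M M M M M M M M M M M M M

Derivation:
Acc 1: bank0 row1 -> MISS (open row1); precharges=0
Acc 2: bank1 row4 -> MISS (open row4); precharges=0
Acc 3: bank1 row1 -> MISS (open row1); precharges=1
Acc 4: bank0 row3 -> MISS (open row3); precharges=2
Acc 5: bank0 row1 -> MISS (open row1); precharges=3
Acc 6: bank1 row4 -> MISS (open row4); precharges=4
Acc 7: bank0 row0 -> MISS (open row0); precharges=5
Acc 8: bank0 row3 -> MISS (open row3); precharges=6
Acc 9: bank0 row0 -> MISS (open row0); precharges=7
Acc 10: bank1 row3 -> MISS (open row3); precharges=8
Acc 11: bank0 row4 -> MISS (open row4); precharges=9
Acc 12: bank0 row3 -> MISS (open row3); precharges=10
Acc 13: bank1 row2 -> MISS (open row2); precharges=11
Acc 14: bank0 row2 -> MISS (open row2); precharges=12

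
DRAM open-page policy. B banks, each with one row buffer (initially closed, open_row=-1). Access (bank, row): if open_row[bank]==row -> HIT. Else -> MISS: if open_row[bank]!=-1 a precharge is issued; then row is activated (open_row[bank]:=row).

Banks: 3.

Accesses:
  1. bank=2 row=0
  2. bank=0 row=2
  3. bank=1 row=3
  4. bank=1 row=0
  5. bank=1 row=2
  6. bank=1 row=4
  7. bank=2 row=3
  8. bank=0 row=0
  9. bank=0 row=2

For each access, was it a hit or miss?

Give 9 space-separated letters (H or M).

Acc 1: bank2 row0 -> MISS (open row0); precharges=0
Acc 2: bank0 row2 -> MISS (open row2); precharges=0
Acc 3: bank1 row3 -> MISS (open row3); precharges=0
Acc 4: bank1 row0 -> MISS (open row0); precharges=1
Acc 5: bank1 row2 -> MISS (open row2); precharges=2
Acc 6: bank1 row4 -> MISS (open row4); precharges=3
Acc 7: bank2 row3 -> MISS (open row3); precharges=4
Acc 8: bank0 row0 -> MISS (open row0); precharges=5
Acc 9: bank0 row2 -> MISS (open row2); precharges=6

Answer: M M M M M M M M M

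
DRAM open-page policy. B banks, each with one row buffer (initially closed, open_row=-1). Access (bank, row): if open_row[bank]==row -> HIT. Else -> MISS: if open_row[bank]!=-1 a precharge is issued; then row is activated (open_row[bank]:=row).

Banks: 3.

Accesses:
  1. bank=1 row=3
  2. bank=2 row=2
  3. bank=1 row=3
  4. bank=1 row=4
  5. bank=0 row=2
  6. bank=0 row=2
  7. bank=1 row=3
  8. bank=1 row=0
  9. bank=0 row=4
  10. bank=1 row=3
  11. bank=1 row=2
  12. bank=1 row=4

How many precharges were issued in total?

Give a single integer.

Answer: 7

Derivation:
Acc 1: bank1 row3 -> MISS (open row3); precharges=0
Acc 2: bank2 row2 -> MISS (open row2); precharges=0
Acc 3: bank1 row3 -> HIT
Acc 4: bank1 row4 -> MISS (open row4); precharges=1
Acc 5: bank0 row2 -> MISS (open row2); precharges=1
Acc 6: bank0 row2 -> HIT
Acc 7: bank1 row3 -> MISS (open row3); precharges=2
Acc 8: bank1 row0 -> MISS (open row0); precharges=3
Acc 9: bank0 row4 -> MISS (open row4); precharges=4
Acc 10: bank1 row3 -> MISS (open row3); precharges=5
Acc 11: bank1 row2 -> MISS (open row2); precharges=6
Acc 12: bank1 row4 -> MISS (open row4); precharges=7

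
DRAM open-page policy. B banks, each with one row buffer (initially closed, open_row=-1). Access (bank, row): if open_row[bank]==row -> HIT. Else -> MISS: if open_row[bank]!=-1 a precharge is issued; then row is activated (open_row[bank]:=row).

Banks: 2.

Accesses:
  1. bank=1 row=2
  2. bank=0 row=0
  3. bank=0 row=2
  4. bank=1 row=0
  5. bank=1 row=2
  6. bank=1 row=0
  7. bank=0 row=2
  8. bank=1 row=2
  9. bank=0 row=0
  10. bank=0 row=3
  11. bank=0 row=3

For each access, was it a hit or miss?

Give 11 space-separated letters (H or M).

Acc 1: bank1 row2 -> MISS (open row2); precharges=0
Acc 2: bank0 row0 -> MISS (open row0); precharges=0
Acc 3: bank0 row2 -> MISS (open row2); precharges=1
Acc 4: bank1 row0 -> MISS (open row0); precharges=2
Acc 5: bank1 row2 -> MISS (open row2); precharges=3
Acc 6: bank1 row0 -> MISS (open row0); precharges=4
Acc 7: bank0 row2 -> HIT
Acc 8: bank1 row2 -> MISS (open row2); precharges=5
Acc 9: bank0 row0 -> MISS (open row0); precharges=6
Acc 10: bank0 row3 -> MISS (open row3); precharges=7
Acc 11: bank0 row3 -> HIT

Answer: M M M M M M H M M M H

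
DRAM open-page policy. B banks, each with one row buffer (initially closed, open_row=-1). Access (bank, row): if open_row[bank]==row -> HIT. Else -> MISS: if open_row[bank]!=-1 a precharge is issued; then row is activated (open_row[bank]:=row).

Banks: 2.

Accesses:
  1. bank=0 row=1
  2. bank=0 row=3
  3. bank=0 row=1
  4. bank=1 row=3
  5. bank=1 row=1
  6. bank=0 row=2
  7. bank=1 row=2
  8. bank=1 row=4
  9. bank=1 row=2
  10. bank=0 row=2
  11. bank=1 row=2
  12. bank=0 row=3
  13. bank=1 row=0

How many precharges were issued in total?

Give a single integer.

Answer: 9

Derivation:
Acc 1: bank0 row1 -> MISS (open row1); precharges=0
Acc 2: bank0 row3 -> MISS (open row3); precharges=1
Acc 3: bank0 row1 -> MISS (open row1); precharges=2
Acc 4: bank1 row3 -> MISS (open row3); precharges=2
Acc 5: bank1 row1 -> MISS (open row1); precharges=3
Acc 6: bank0 row2 -> MISS (open row2); precharges=4
Acc 7: bank1 row2 -> MISS (open row2); precharges=5
Acc 8: bank1 row4 -> MISS (open row4); precharges=6
Acc 9: bank1 row2 -> MISS (open row2); precharges=7
Acc 10: bank0 row2 -> HIT
Acc 11: bank1 row2 -> HIT
Acc 12: bank0 row3 -> MISS (open row3); precharges=8
Acc 13: bank1 row0 -> MISS (open row0); precharges=9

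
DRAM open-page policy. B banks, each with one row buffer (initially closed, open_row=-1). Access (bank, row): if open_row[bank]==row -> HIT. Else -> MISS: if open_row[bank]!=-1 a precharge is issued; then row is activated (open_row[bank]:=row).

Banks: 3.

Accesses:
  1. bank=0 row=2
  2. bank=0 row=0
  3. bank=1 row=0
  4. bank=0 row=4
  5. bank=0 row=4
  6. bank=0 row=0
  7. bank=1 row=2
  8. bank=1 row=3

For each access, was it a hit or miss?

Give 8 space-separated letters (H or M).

Answer: M M M M H M M M

Derivation:
Acc 1: bank0 row2 -> MISS (open row2); precharges=0
Acc 2: bank0 row0 -> MISS (open row0); precharges=1
Acc 3: bank1 row0 -> MISS (open row0); precharges=1
Acc 4: bank0 row4 -> MISS (open row4); precharges=2
Acc 5: bank0 row4 -> HIT
Acc 6: bank0 row0 -> MISS (open row0); precharges=3
Acc 7: bank1 row2 -> MISS (open row2); precharges=4
Acc 8: bank1 row3 -> MISS (open row3); precharges=5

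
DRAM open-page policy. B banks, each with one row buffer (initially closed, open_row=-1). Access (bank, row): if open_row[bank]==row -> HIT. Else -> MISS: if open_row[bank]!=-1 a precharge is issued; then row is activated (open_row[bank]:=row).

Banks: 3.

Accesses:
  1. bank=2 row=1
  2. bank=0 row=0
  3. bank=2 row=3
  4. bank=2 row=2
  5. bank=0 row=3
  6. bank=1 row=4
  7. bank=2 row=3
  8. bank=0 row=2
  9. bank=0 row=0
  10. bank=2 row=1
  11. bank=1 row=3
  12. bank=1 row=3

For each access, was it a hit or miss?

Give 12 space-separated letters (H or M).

Acc 1: bank2 row1 -> MISS (open row1); precharges=0
Acc 2: bank0 row0 -> MISS (open row0); precharges=0
Acc 3: bank2 row3 -> MISS (open row3); precharges=1
Acc 4: bank2 row2 -> MISS (open row2); precharges=2
Acc 5: bank0 row3 -> MISS (open row3); precharges=3
Acc 6: bank1 row4 -> MISS (open row4); precharges=3
Acc 7: bank2 row3 -> MISS (open row3); precharges=4
Acc 8: bank0 row2 -> MISS (open row2); precharges=5
Acc 9: bank0 row0 -> MISS (open row0); precharges=6
Acc 10: bank2 row1 -> MISS (open row1); precharges=7
Acc 11: bank1 row3 -> MISS (open row3); precharges=8
Acc 12: bank1 row3 -> HIT

Answer: M M M M M M M M M M M H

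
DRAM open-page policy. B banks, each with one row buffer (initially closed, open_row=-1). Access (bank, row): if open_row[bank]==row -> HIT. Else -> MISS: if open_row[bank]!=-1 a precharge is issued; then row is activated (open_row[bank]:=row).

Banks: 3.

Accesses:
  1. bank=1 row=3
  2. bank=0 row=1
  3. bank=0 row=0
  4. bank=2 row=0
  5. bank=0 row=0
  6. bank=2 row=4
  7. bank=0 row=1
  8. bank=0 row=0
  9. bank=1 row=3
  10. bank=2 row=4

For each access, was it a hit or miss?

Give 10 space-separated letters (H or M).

Answer: M M M M H M M M H H

Derivation:
Acc 1: bank1 row3 -> MISS (open row3); precharges=0
Acc 2: bank0 row1 -> MISS (open row1); precharges=0
Acc 3: bank0 row0 -> MISS (open row0); precharges=1
Acc 4: bank2 row0 -> MISS (open row0); precharges=1
Acc 5: bank0 row0 -> HIT
Acc 6: bank2 row4 -> MISS (open row4); precharges=2
Acc 7: bank0 row1 -> MISS (open row1); precharges=3
Acc 8: bank0 row0 -> MISS (open row0); precharges=4
Acc 9: bank1 row3 -> HIT
Acc 10: bank2 row4 -> HIT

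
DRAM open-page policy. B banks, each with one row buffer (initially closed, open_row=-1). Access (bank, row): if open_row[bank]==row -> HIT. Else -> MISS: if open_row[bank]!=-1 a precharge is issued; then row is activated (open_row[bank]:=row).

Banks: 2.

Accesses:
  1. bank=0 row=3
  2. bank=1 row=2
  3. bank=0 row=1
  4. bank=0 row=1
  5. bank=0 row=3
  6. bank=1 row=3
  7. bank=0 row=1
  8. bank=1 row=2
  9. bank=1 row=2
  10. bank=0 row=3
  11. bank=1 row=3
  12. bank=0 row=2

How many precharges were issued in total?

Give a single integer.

Answer: 8

Derivation:
Acc 1: bank0 row3 -> MISS (open row3); precharges=0
Acc 2: bank1 row2 -> MISS (open row2); precharges=0
Acc 3: bank0 row1 -> MISS (open row1); precharges=1
Acc 4: bank0 row1 -> HIT
Acc 5: bank0 row3 -> MISS (open row3); precharges=2
Acc 6: bank1 row3 -> MISS (open row3); precharges=3
Acc 7: bank0 row1 -> MISS (open row1); precharges=4
Acc 8: bank1 row2 -> MISS (open row2); precharges=5
Acc 9: bank1 row2 -> HIT
Acc 10: bank0 row3 -> MISS (open row3); precharges=6
Acc 11: bank1 row3 -> MISS (open row3); precharges=7
Acc 12: bank0 row2 -> MISS (open row2); precharges=8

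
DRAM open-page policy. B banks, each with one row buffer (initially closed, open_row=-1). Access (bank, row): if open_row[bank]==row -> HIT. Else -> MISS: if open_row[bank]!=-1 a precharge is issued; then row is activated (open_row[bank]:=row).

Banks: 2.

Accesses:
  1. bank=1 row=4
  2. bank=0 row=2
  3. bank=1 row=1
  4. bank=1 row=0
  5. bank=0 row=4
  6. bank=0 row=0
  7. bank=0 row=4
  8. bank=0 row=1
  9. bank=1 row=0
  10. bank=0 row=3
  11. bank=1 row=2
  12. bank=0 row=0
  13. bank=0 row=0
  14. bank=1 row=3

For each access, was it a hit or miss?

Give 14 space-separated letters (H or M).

Answer: M M M M M M M M H M M M H M

Derivation:
Acc 1: bank1 row4 -> MISS (open row4); precharges=0
Acc 2: bank0 row2 -> MISS (open row2); precharges=0
Acc 3: bank1 row1 -> MISS (open row1); precharges=1
Acc 4: bank1 row0 -> MISS (open row0); precharges=2
Acc 5: bank0 row4 -> MISS (open row4); precharges=3
Acc 6: bank0 row0 -> MISS (open row0); precharges=4
Acc 7: bank0 row4 -> MISS (open row4); precharges=5
Acc 8: bank0 row1 -> MISS (open row1); precharges=6
Acc 9: bank1 row0 -> HIT
Acc 10: bank0 row3 -> MISS (open row3); precharges=7
Acc 11: bank1 row2 -> MISS (open row2); precharges=8
Acc 12: bank0 row0 -> MISS (open row0); precharges=9
Acc 13: bank0 row0 -> HIT
Acc 14: bank1 row3 -> MISS (open row3); precharges=10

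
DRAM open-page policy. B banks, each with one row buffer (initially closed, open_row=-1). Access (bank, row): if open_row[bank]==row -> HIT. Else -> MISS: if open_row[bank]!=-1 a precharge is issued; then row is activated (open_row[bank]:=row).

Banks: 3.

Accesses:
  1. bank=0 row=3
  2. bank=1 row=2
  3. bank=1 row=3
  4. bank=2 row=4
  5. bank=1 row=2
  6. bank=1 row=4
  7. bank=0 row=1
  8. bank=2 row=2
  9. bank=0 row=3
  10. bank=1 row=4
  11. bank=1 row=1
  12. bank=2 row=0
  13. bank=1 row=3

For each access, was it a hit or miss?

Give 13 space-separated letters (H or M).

Acc 1: bank0 row3 -> MISS (open row3); precharges=0
Acc 2: bank1 row2 -> MISS (open row2); precharges=0
Acc 3: bank1 row3 -> MISS (open row3); precharges=1
Acc 4: bank2 row4 -> MISS (open row4); precharges=1
Acc 5: bank1 row2 -> MISS (open row2); precharges=2
Acc 6: bank1 row4 -> MISS (open row4); precharges=3
Acc 7: bank0 row1 -> MISS (open row1); precharges=4
Acc 8: bank2 row2 -> MISS (open row2); precharges=5
Acc 9: bank0 row3 -> MISS (open row3); precharges=6
Acc 10: bank1 row4 -> HIT
Acc 11: bank1 row1 -> MISS (open row1); precharges=7
Acc 12: bank2 row0 -> MISS (open row0); precharges=8
Acc 13: bank1 row3 -> MISS (open row3); precharges=9

Answer: M M M M M M M M M H M M M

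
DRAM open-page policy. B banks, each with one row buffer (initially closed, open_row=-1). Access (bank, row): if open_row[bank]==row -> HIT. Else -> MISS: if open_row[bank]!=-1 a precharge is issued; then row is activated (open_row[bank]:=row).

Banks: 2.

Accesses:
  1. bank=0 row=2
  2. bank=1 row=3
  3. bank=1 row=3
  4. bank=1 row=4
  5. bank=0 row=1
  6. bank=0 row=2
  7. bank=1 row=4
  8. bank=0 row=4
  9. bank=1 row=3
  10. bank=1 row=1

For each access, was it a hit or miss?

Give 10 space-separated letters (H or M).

Answer: M M H M M M H M M M

Derivation:
Acc 1: bank0 row2 -> MISS (open row2); precharges=0
Acc 2: bank1 row3 -> MISS (open row3); precharges=0
Acc 3: bank1 row3 -> HIT
Acc 4: bank1 row4 -> MISS (open row4); precharges=1
Acc 5: bank0 row1 -> MISS (open row1); precharges=2
Acc 6: bank0 row2 -> MISS (open row2); precharges=3
Acc 7: bank1 row4 -> HIT
Acc 8: bank0 row4 -> MISS (open row4); precharges=4
Acc 9: bank1 row3 -> MISS (open row3); precharges=5
Acc 10: bank1 row1 -> MISS (open row1); precharges=6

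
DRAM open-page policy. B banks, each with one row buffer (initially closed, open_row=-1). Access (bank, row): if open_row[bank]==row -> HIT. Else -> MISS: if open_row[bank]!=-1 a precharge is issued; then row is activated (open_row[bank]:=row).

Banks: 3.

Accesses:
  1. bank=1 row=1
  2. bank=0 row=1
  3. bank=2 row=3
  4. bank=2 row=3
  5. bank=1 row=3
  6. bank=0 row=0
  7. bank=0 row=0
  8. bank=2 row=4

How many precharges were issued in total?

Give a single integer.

Acc 1: bank1 row1 -> MISS (open row1); precharges=0
Acc 2: bank0 row1 -> MISS (open row1); precharges=0
Acc 3: bank2 row3 -> MISS (open row3); precharges=0
Acc 4: bank2 row3 -> HIT
Acc 5: bank1 row3 -> MISS (open row3); precharges=1
Acc 6: bank0 row0 -> MISS (open row0); precharges=2
Acc 7: bank0 row0 -> HIT
Acc 8: bank2 row4 -> MISS (open row4); precharges=3

Answer: 3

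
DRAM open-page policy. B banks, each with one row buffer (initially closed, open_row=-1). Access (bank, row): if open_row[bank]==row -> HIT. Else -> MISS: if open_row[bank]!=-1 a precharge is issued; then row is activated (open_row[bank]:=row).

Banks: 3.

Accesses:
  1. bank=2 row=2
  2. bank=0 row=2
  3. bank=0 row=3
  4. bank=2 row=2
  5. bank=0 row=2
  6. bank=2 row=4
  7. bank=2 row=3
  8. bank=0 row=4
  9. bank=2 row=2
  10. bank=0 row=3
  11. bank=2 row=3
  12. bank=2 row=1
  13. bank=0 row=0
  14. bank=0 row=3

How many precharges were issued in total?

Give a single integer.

Acc 1: bank2 row2 -> MISS (open row2); precharges=0
Acc 2: bank0 row2 -> MISS (open row2); precharges=0
Acc 3: bank0 row3 -> MISS (open row3); precharges=1
Acc 4: bank2 row2 -> HIT
Acc 5: bank0 row2 -> MISS (open row2); precharges=2
Acc 6: bank2 row4 -> MISS (open row4); precharges=3
Acc 7: bank2 row3 -> MISS (open row3); precharges=4
Acc 8: bank0 row4 -> MISS (open row4); precharges=5
Acc 9: bank2 row2 -> MISS (open row2); precharges=6
Acc 10: bank0 row3 -> MISS (open row3); precharges=7
Acc 11: bank2 row3 -> MISS (open row3); precharges=8
Acc 12: bank2 row1 -> MISS (open row1); precharges=9
Acc 13: bank0 row0 -> MISS (open row0); precharges=10
Acc 14: bank0 row3 -> MISS (open row3); precharges=11

Answer: 11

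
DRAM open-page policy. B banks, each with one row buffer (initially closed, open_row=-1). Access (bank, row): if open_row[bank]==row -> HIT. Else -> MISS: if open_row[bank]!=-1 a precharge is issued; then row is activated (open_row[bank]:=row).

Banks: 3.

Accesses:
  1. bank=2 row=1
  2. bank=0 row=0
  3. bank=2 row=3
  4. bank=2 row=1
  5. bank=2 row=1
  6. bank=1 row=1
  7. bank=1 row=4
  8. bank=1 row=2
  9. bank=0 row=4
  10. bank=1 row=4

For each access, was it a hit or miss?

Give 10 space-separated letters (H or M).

Answer: M M M M H M M M M M

Derivation:
Acc 1: bank2 row1 -> MISS (open row1); precharges=0
Acc 2: bank0 row0 -> MISS (open row0); precharges=0
Acc 3: bank2 row3 -> MISS (open row3); precharges=1
Acc 4: bank2 row1 -> MISS (open row1); precharges=2
Acc 5: bank2 row1 -> HIT
Acc 6: bank1 row1 -> MISS (open row1); precharges=2
Acc 7: bank1 row4 -> MISS (open row4); precharges=3
Acc 8: bank1 row2 -> MISS (open row2); precharges=4
Acc 9: bank0 row4 -> MISS (open row4); precharges=5
Acc 10: bank1 row4 -> MISS (open row4); precharges=6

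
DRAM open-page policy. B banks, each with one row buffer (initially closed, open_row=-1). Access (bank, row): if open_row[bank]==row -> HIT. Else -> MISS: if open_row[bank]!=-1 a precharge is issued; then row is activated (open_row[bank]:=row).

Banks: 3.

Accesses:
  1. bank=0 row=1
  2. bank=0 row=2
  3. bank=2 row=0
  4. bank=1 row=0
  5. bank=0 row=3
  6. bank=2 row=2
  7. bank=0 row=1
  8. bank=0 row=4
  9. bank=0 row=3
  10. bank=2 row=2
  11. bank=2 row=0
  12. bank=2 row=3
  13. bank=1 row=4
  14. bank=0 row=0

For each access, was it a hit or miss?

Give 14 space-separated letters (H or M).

Answer: M M M M M M M M M H M M M M

Derivation:
Acc 1: bank0 row1 -> MISS (open row1); precharges=0
Acc 2: bank0 row2 -> MISS (open row2); precharges=1
Acc 3: bank2 row0 -> MISS (open row0); precharges=1
Acc 4: bank1 row0 -> MISS (open row0); precharges=1
Acc 5: bank0 row3 -> MISS (open row3); precharges=2
Acc 6: bank2 row2 -> MISS (open row2); precharges=3
Acc 7: bank0 row1 -> MISS (open row1); precharges=4
Acc 8: bank0 row4 -> MISS (open row4); precharges=5
Acc 9: bank0 row3 -> MISS (open row3); precharges=6
Acc 10: bank2 row2 -> HIT
Acc 11: bank2 row0 -> MISS (open row0); precharges=7
Acc 12: bank2 row3 -> MISS (open row3); precharges=8
Acc 13: bank1 row4 -> MISS (open row4); precharges=9
Acc 14: bank0 row0 -> MISS (open row0); precharges=10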